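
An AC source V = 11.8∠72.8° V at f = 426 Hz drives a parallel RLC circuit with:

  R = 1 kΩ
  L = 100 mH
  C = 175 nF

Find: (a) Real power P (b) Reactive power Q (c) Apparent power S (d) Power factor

Step 1 — Angular frequency: ω = 2π·f = 2π·426 = 2677 rad/s.
Step 2 — Component impedances:
  R: Z = R = 1000 Ω
  L: Z = jωL = j·2677·0.1 = 0 + j267.7 Ω
  C: Z = 1/(jωC) = -j/(ω·C) = 0 - j2135 Ω
Step 3 — Parallel combination: 1/Z_total = 1/R + 1/L + 1/C; Z_total = 85.64 + j279.8 Ω = 292.6∠73.0° Ω.
Step 4 — Source phasor: V = 11.8∠72.8° V = 3.489 + j11.27 V.
Step 5 — Current: I = V / Z = 0.04032 - j0.0001296 A = 0.04032∠-0.2° A.
Step 6 — Complex power: S = V·I* = 0.1392 + j0.455 VA.
Step 7 — Real power: P = Re(S) = 0.1392 W.
Step 8 — Reactive power: Q = Im(S) = 0.455 VAR.
Step 9 — Apparent power: |S| = 0.4758 VA.
Step 10 — Power factor: PF = P/|S| = 0.2926 (lagging).

(a) P = 0.1392 W  (b) Q = 0.455 VAR  (c) S = 0.4758 VA  (d) PF = 0.2926 (lagging)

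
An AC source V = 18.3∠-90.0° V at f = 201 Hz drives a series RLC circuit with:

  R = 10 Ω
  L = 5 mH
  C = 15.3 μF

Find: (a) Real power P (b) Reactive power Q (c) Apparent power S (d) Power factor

Step 1 — Angular frequency: ω = 2π·f = 2π·201 = 1263 rad/s.
Step 2 — Component impedances:
  R: Z = R = 10 Ω
  L: Z = jωL = j·1263·0.005 = 0 + j6.315 Ω
  C: Z = 1/(jωC) = -j/(ω·C) = 0 - j51.75 Ω
Step 3 — Series combination: Z_total = R + L + C = 10 - j45.44 Ω = 46.53∠-77.6° Ω.
Step 4 — Source phasor: V = 18.3∠-90.0° V = 0 - j18.3 V.
Step 5 — Current: I = V / Z = 0.3841 - j0.08454 A = 0.3933∠-12.4° A.
Step 6 — Complex power: S = V·I* = 1.547 - j7.03 VA.
Step 7 — Real power: P = Re(S) = 1.547 W.
Step 8 — Reactive power: Q = Im(S) = -7.03 VAR.
Step 9 — Apparent power: |S| = 7.198 VA.
Step 10 — Power factor: PF = P/|S| = 0.2149 (leading).

(a) P = 1.547 W  (b) Q = -7.03 VAR  (c) S = 7.198 VA  (d) PF = 0.2149 (leading)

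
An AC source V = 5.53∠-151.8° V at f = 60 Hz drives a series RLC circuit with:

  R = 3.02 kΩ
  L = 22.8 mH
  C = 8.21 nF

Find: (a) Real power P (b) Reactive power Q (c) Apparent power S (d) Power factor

Step 1 — Angular frequency: ω = 2π·f = 2π·60 = 377 rad/s.
Step 2 — Component impedances:
  R: Z = R = 3020 Ω
  L: Z = jωL = j·377·0.0228 = 0 + j8.595 Ω
  C: Z = 1/(jωC) = -j/(ω·C) = 0 - j3.231e+05 Ω
Step 3 — Series combination: Z_total = R + L + C = 3020 - j3.231e+05 Ω = 3.231e+05∠-89.5° Ω.
Step 4 — Source phasor: V = 5.53∠-151.8° V = -4.874 - j2.613 V.
Step 5 — Current: I = V / Z = 7.947e-06 - j1.516e-05 A = 1.712e-05∠-62.3° A.
Step 6 — Complex power: S = V·I* = 8.847e-07 - j9.465e-05 VA.
Step 7 — Real power: P = Re(S) = 8.847e-07 W.
Step 8 — Reactive power: Q = Im(S) = -9.465e-05 VAR.
Step 9 — Apparent power: |S| = 9.465e-05 VA.
Step 10 — Power factor: PF = P/|S| = 0.009347 (leading).

(a) P = 8.847e-07 W  (b) Q = -9.465e-05 VAR  (c) S = 9.465e-05 VA  (d) PF = 0.009347 (leading)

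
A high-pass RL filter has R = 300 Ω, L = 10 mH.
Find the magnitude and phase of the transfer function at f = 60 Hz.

Step 1 — Angular frequency: ω = 2π·60 = 377 rad/s.
Step 2 — Transfer function: H(jω) = jωL/(R + jωL).
Step 3 — Numerator jωL = j·3.77; denominator R + jωL = 300 + j3.77.
Step 4 — H = 0.0001579 + j0.01256.
Step 5 — Magnitude: |H| = 0.01257 (-38.0 dB); phase: φ = 89.3°.

|H| = 0.01257 (-38.0 dB), φ = 89.3°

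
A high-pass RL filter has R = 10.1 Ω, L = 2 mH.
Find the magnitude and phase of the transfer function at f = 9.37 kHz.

Step 1 — Angular frequency: ω = 2π·9370 = 5.887e+04 rad/s.
Step 2 — Transfer function: H(jω) = jωL/(R + jωL).
Step 3 — Numerator jωL = j·117.7; denominator R + jωL = 10.1 + j117.7.
Step 4 — H = 0.9927 + j0.08515.
Step 5 — Magnitude: |H| = 0.9963 (-0.0 dB); phase: φ = 4.9°.

|H| = 0.9963 (-0.0 dB), φ = 4.9°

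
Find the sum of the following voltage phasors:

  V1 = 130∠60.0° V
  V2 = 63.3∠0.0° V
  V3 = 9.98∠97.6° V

Step 1 — Convert each phasor to rectangular form:
  V1 = 130·(cos(60.0°) + j·sin(60.0°)) = 65 + j112.6 V
  V2 = 63.3·(cos(0.0°) + j·sin(0.0°)) = 63.3 V
  V3 = 9.98·(cos(97.6°) + j·sin(97.6°)) = -1.32 + j9.892 V
Step 2 — Sum components: V_total = 127 + j122.5 V.
Step 3 — Convert to polar: |V_total| = 176.4 V, ∠V_total = 44.0°.

V_total = 176.4∠44.0° V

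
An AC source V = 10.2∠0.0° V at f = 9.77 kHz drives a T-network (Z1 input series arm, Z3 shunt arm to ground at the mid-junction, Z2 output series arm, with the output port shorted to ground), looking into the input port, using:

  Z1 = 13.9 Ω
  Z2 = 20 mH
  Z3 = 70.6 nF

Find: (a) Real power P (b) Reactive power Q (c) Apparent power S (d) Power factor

Step 1 — Angular frequency: ω = 2π·f = 2π·9770 = 6.139e+04 rad/s.
Step 2 — Component impedances:
  Z1: Z = R = 13.9 Ω
  Z2: Z = jωL = j·6.139e+04·0.02 = 0 + j1228 Ω
  Z3: Z = 1/(jωC) = -j/(ω·C) = 0 - j230.7 Ω
Step 3 — With the output port shorted to ground, the output series arm Z2 runs from the junction to ground; the shunt arm Z3 also runs from the junction to ground. They appear in parallel: Z3 || Z2 = 0 - j284.1 Ω.
Step 4 — Series with input arm Z1: Z_in = Z1 + (Z3 || Z2) = 13.9 - j284.1 Ω = 284.5∠-87.2° Ω.
Step 5 — Source phasor: V = 10.2∠0.0° V = 10.2 V.
Step 6 — Current: I = V / Z = 0.001752 + j0.03581 A = 0.03585∠87.2° A.
Step 7 — Complex power: S = V·I* = 0.01787 - j0.3653 VA.
Step 8 — Real power: P = Re(S) = 0.01787 W.
Step 9 — Reactive power: Q = Im(S) = -0.3653 VAR.
Step 10 — Apparent power: |S| = 0.3657 VA.
Step 11 — Power factor: PF = P/|S| = 0.04886 (leading).

(a) P = 0.01787 W  (b) Q = -0.3653 VAR  (c) S = 0.3657 VA  (d) PF = 0.04886 (leading)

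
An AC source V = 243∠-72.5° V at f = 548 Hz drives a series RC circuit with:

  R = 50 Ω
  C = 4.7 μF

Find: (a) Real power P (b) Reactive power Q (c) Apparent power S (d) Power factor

Step 1 — Angular frequency: ω = 2π·f = 2π·548 = 3443 rad/s.
Step 2 — Component impedances:
  R: Z = R = 50 Ω
  C: Z = 1/(jωC) = -j/(ω·C) = 0 - j61.79 Ω
Step 3 — Series combination: Z_total = R + C = 50 - j61.79 Ω = 79.49∠-51.0° Ω.
Step 4 — Source phasor: V = 243∠-72.5° V = 73.07 - j231.8 V.
Step 5 — Current: I = V / Z = 2.845 - j1.119 A = 3.057∠-21.5° A.
Step 6 — Complex power: S = V·I* = 467.3 - j577.5 VA.
Step 7 — Real power: P = Re(S) = 467.3 W.
Step 8 — Reactive power: Q = Im(S) = -577.5 VAR.
Step 9 — Apparent power: |S| = 742.9 VA.
Step 10 — Power factor: PF = P/|S| = 0.629 (leading).

(a) P = 467.3 W  (b) Q = -577.5 VAR  (c) S = 742.9 VA  (d) PF = 0.629 (leading)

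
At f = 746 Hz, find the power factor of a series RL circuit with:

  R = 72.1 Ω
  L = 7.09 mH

Step 1 — Angular frequency: ω = 2π·f = 2π·746 = 4687 rad/s.
Step 2 — Component impedances:
  R: Z = R = 72.1 Ω
  L: Z = jωL = j·4687·0.00709 = 0 + j33.23 Ω
Step 3 — Series combination: Z_total = R + L = 72.1 + j33.23 Ω = 79.39∠24.7° Ω.
Step 4 — Power factor: PF = cos(φ) = Re(Z)/|Z| = 72.1/79.39 = 0.9082.
Step 5 — Type: Im(Z) = 33.23 ⇒ lagging (phase φ = 24.7°).

PF = 0.9082 (lagging, φ = 24.7°)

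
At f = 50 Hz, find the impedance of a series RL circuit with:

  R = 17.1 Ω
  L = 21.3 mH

Step 1 — Angular frequency: ω = 2π·f = 2π·50 = 314.2 rad/s.
Step 2 — Component impedances:
  R: Z = R = 17.1 Ω
  L: Z = jωL = j·314.2·0.0213 = 0 + j6.692 Ω
Step 3 — Series combination: Z_total = R + L = 17.1 + j6.692 Ω = 18.36∠21.4° Ω.

Z = 17.1 + j6.692 Ω = 18.36∠21.4° Ω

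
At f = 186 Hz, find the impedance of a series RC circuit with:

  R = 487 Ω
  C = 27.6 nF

Step 1 — Angular frequency: ω = 2π·f = 2π·186 = 1169 rad/s.
Step 2 — Component impedances:
  R: Z = R = 487 Ω
  C: Z = 1/(jωC) = -j/(ω·C) = 0 - j3.1e+04 Ω
Step 3 — Series combination: Z_total = R + C = 487 - j3.1e+04 Ω = 3.101e+04∠-89.1° Ω.

Z = 487 - j3.1e+04 Ω = 3.101e+04∠-89.1° Ω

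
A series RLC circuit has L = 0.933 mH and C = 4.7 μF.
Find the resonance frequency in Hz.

Step 1 — Resonance condition Im(Z)=0 gives ω₀ = 1/√(LC).
Step 2 — ω₀ = 1/√(0.000933·4.7e-06) = 1.51e+04 rad/s.
Step 3 — f₀ = ω₀/(2π) = 2403 Hz.

f₀ = 2403 Hz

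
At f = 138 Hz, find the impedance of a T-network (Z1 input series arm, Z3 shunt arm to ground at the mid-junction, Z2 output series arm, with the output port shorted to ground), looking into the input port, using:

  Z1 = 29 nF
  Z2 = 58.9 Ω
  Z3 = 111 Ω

Step 1 — Angular frequency: ω = 2π·f = 2π·138 = 867.1 rad/s.
Step 2 — Component impedances:
  Z1: Z = 1/(jωC) = -j/(ω·C) = 0 - j3.977e+04 Ω
  Z2: Z = R = 58.9 Ω
  Z3: Z = R = 111 Ω
Step 3 — With the output port shorted to ground, the output series arm Z2 runs from the junction to ground; the shunt arm Z3 also runs from the junction to ground. They appear in parallel: Z3 || Z2 = 38.48 Ω.
Step 4 — Series with input arm Z1: Z_in = Z1 + (Z3 || Z2) = 38.48 - j3.977e+04 Ω = 3.977e+04∠-89.9° Ω.

Z = 38.48 - j3.977e+04 Ω = 3.977e+04∠-89.9° Ω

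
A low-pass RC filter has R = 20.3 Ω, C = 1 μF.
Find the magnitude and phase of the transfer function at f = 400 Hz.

Step 1 — Angular frequency: ω = 2π·400 = 2513 rad/s.
Step 2 — Transfer function: H(jω) = 1/(1 + jωRC).
Step 3 — Denominator: 1 + jωRC = 1 + j·2513·20.3·1e-06 = 1 + j0.05102.
Step 4 — H = 0.9974 - j0.05089.
Step 5 — Magnitude: |H| = 0.9987 (-0.0 dB); phase: φ = -2.9°.

|H| = 0.9987 (-0.0 dB), φ = -2.9°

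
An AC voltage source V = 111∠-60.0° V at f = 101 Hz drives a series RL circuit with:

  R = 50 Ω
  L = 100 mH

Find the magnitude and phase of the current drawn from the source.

Step 1 — Angular frequency: ω = 2π·f = 2π·101 = 634.6 rad/s.
Step 2 — Component impedances:
  R: Z = R = 50 Ω
  L: Z = jωL = j·634.6·0.1 = 0 + j63.46 Ω
Step 3 — Series combination: Z_total = R + L = 50 + j63.46 Ω = 80.79∠51.8° Ω.
Step 4 — Source phasor: V = 111∠-60.0° V = 55.5 - j96.13 V.
Step 5 — Ohm's law: I = V / Z_total = (55.5 - j96.13) / (50 + j63.46) = -0.5095 - j1.276 A.
Step 6 — Convert to polar: |I| = 1.374 A, ∠I = -111.8°.

I = 1.374∠-111.8° A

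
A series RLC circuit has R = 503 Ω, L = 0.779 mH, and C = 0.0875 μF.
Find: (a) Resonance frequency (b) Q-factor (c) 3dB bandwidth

Step 1 — Resonance: ω₀ = 1/√(LC) = 1/√(0.000779·8.75e-08) = 1.211e+05 rad/s.
Step 2 — f₀ = ω₀/(2π) = 1.928e+04 Hz.
Step 3 — Series Q: Q = ω₀L/R = 1.211e+05·0.000779/503 = 0.1876.
Step 4 — Bandwidth: Δω = ω₀/Q = 6.457e+05 rad/s; BW = Δω/(2π) = 1.028e+05 Hz.

(a) f₀ = 1.928e+04 Hz  (b) Q = 0.1876  (c) BW = 1.028e+05 Hz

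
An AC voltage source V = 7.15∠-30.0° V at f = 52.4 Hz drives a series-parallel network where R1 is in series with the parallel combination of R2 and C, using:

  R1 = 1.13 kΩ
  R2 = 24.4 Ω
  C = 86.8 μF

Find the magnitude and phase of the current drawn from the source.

Step 1 — Angular frequency: ω = 2π·f = 2π·52.4 = 329.2 rad/s.
Step 2 — Component impedances:
  R1: Z = R = 1130 Ω
  R2: Z = R = 24.4 Ω
  C: Z = 1/(jωC) = -j/(ω·C) = 0 - j34.99 Ω
Step 3 — Parallel branch: R2 || C = 1/(1/R2 + 1/C) = 16.42 - j11.45 Ω.
Step 4 — Series with R1: Z_total = R1 + (R2 || C) = 1146 - j11.45 Ω = 1146∠-0.6° Ω.
Step 5 — Source phasor: V = 7.15∠-30.0° V = 6.192 - j3.575 V.
Step 6 — Ohm's law: I = V / Z_total = (6.192 - j3.575) / (1146 - j11.45) = 0.005432 - j0.003064 A.
Step 7 — Convert to polar: |I| = 0.006237 A, ∠I = -29.4°.

I = 0.006237∠-29.4° A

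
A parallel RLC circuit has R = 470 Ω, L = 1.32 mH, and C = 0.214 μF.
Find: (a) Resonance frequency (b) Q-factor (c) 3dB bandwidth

Step 1 — Resonance: ω₀ = 1/√(LC) = 1/√(0.00132·2.14e-07) = 5.95e+04 rad/s.
Step 2 — f₀ = ω₀/(2π) = 9469 Hz.
Step 3 — Parallel Q: Q = R/(ω₀L) = 470/(5.95e+04·0.00132) = 5.984.
Step 4 — Bandwidth: Δω = ω₀/Q = 9942 rad/s; BW = Δω/(2π) = 1582 Hz.

(a) f₀ = 9469 Hz  (b) Q = 5.984  (c) BW = 1582 Hz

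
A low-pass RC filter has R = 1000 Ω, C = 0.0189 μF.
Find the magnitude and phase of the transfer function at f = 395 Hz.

Step 1 — Angular frequency: ω = 2π·395 = 2482 rad/s.
Step 2 — Transfer function: H(jω) = 1/(1 + jωRC).
Step 3 — Denominator: 1 + jωRC = 1 + j·2482·1000·1.89e-08 = 1 + j0.04691.
Step 4 — H = 0.9978 - j0.0468.
Step 5 — Magnitude: |H| = 0.9989 (-0.0 dB); phase: φ = -2.7°.

|H| = 0.9989 (-0.0 dB), φ = -2.7°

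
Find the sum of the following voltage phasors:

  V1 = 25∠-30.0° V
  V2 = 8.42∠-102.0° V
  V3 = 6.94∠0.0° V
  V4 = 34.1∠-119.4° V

Step 1 — Convert each phasor to rectangular form:
  V1 = 25·(cos(-30.0°) + j·sin(-30.0°)) = 21.65 - j12.5 V
  V2 = 8.42·(cos(-102.0°) + j·sin(-102.0°)) = -1.751 - j8.236 V
  V3 = 6.94·(cos(0.0°) + j·sin(0.0°)) = 6.94 V
  V4 = 34.1·(cos(-119.4°) + j·sin(-119.4°)) = -16.74 - j29.71 V
Step 2 — Sum components: V_total = 10.1 - j50.44 V.
Step 3 — Convert to polar: |V_total| = 51.45 V, ∠V_total = -78.7°.

V_total = 51.45∠-78.7° V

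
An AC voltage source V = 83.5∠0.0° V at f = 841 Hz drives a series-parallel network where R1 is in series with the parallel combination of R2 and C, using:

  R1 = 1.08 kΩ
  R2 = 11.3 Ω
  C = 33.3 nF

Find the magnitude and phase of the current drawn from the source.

Step 1 — Angular frequency: ω = 2π·f = 2π·841 = 5284 rad/s.
Step 2 — Component impedances:
  R1: Z = R = 1080 Ω
  R2: Z = R = 11.3 Ω
  C: Z = 1/(jωC) = -j/(ω·C) = 0 - j5683 Ω
Step 3 — Parallel branch: R2 || C = 1/(1/R2 + 1/C) = 11.3 - j0.02247 Ω.
Step 4 — Series with R1: Z_total = R1 + (R2 || C) = 1091 - j0.02247 Ω = 1091∠-0.0° Ω.
Step 5 — Source phasor: V = 83.5∠0.0° V = 83.5 V.
Step 6 — Ohm's law: I = V / Z_total = (83.5) / (1091 - j0.02247) = 0.07651 + j1.575e-06 A.
Step 7 — Convert to polar: |I| = 0.07651 A, ∠I = 0.0°.

I = 0.07651∠0.0° A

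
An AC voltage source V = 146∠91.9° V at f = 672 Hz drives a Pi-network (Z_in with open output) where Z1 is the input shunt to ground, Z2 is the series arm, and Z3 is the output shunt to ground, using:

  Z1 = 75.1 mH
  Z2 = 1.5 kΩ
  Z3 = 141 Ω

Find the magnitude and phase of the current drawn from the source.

Step 1 — Angular frequency: ω = 2π·f = 2π·672 = 4222 rad/s.
Step 2 — Component impedances:
  Z1: Z = jωL = j·4222·0.0751 = 0 + j317.1 Ω
  Z2: Z = R = 1500 Ω
  Z3: Z = R = 141 Ω
Step 3 — With open output, the series arm Z2 and the output shunt Z3 appear in series to ground: Z2 + Z3 = 1641 Ω.
Step 4 — Parallel with input shunt Z1: Z_in = Z1 || (Z2 + Z3) = 59.07 + j305.7 Ω = 311.3∠79.1° Ω.
Step 5 — Source phasor: V = 146∠91.9° V = -4.841 + j145.9 V.
Step 6 — Ohm's law: I = V / Z_total = (-4.841 + j145.9) / (59.07 + j305.7) = 0.4572 + j0.1042 A.
Step 7 — Convert to polar: |I| = 0.4689 A, ∠I = 12.8°.

I = 0.4689∠12.8° A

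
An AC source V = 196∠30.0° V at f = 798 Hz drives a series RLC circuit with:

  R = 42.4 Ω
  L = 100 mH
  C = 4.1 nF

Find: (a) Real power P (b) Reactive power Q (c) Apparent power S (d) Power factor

Step 1 — Angular frequency: ω = 2π·f = 2π·798 = 5014 rad/s.
Step 2 — Component impedances:
  R: Z = R = 42.4 Ω
  L: Z = jωL = j·5014·0.1 = 0 + j501.4 Ω
  C: Z = 1/(jωC) = -j/(ω·C) = 0 - j4.864e+04 Ω
Step 3 — Series combination: Z_total = R + L + C = 42.4 - j4.814e+04 Ω = 4.814e+04∠-89.9° Ω.
Step 4 — Source phasor: V = 196∠30.0° V = 169.7 + j98 V.
Step 5 — Current: I = V / Z = -0.002032 + j0.003528 A = 0.004071∠119.9° A.
Step 6 — Complex power: S = V·I* = 0.0007028 - j0.798 VA.
Step 7 — Real power: P = Re(S) = 0.0007028 W.
Step 8 — Reactive power: Q = Im(S) = -0.798 VAR.
Step 9 — Apparent power: |S| = 0.798 VA.
Step 10 — Power factor: PF = P/|S| = 0.0008807 (leading).

(a) P = 0.0007028 W  (b) Q = -0.798 VAR  (c) S = 0.798 VA  (d) PF = 0.0008807 (leading)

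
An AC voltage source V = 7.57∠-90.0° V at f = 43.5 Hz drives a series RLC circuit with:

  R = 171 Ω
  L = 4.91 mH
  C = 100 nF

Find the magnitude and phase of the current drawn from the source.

Step 1 — Angular frequency: ω = 2π·f = 2π·43.5 = 273.3 rad/s.
Step 2 — Component impedances:
  R: Z = R = 171 Ω
  L: Z = jωL = j·273.3·0.00491 = 0 + j1.342 Ω
  C: Z = 1/(jωC) = -j/(ω·C) = 0 - j3.659e+04 Ω
Step 3 — Series combination: Z_total = R + L + C = 171 - j3.659e+04 Ω = 3.659e+04∠-89.7° Ω.
Step 4 — Source phasor: V = 7.57∠-90.0° V = 0 - j7.57 V.
Step 5 — Ohm's law: I = V / Z_total = (0 - j7.57) / (171 - j3.659e+04) = 0.0002069 - j9.671e-07 A.
Step 6 — Convert to polar: |I| = 0.0002069 A, ∠I = -0.3°.

I = 0.0002069∠-0.3° A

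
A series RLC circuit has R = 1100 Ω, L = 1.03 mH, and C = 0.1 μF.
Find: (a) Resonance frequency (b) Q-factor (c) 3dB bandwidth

Step 1 — Resonance condition Im(Z)=0 gives ω₀ = 1/√(LC).
Step 2 — ω₀ = 1/√(0.00103·1e-07) = 9.853e+04 rad/s.
Step 3 — f₀ = ω₀/(2π) = 1.568e+04 Hz.
Step 4 — Series Q: Q = ω₀L/R = 9.853e+04·0.00103/1100 = 0.09226.
Step 5 — 3dB bandwidth: Δω = ω₀/Q = 1.068e+06 rad/s; BW = Δω/(2π) = 1.7e+05 Hz.

(a) f₀ = 1.568e+04 Hz  (b) Q = 0.09226  (c) BW = 1.7e+05 Hz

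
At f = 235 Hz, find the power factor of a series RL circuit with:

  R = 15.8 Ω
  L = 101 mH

Step 1 — Angular frequency: ω = 2π·f = 2π·235 = 1477 rad/s.
Step 2 — Component impedances:
  R: Z = R = 15.8 Ω
  L: Z = jωL = j·1477·0.101 = 0 + j149.1 Ω
Step 3 — Series combination: Z_total = R + L = 15.8 + j149.1 Ω = 150∠84.0° Ω.
Step 4 — Power factor: PF = cos(φ) = Re(Z)/|Z| = 15.8/149.97 = 0.1054.
Step 5 — Type: Im(Z) = 149.1 ⇒ lagging (phase φ = 84.0°).

PF = 0.1054 (lagging, φ = 84.0°)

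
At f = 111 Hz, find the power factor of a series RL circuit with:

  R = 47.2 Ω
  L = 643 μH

Step 1 — Angular frequency: ω = 2π·f = 2π·111 = 697.4 rad/s.
Step 2 — Component impedances:
  R: Z = R = 47.2 Ω
  L: Z = jωL = j·697.4·0.000643 = 0 + j0.4484 Ω
Step 3 — Series combination: Z_total = R + L = 47.2 + j0.4484 Ω = 47.2∠0.5° Ω.
Step 4 — Power factor: PF = cos(φ) = Re(Z)/|Z| = 47.2/47.2 = 1.
Step 5 — Type: Im(Z) = 0.4484 ⇒ lagging (phase φ = 0.5°).

PF = 1 (lagging, φ = 0.5°)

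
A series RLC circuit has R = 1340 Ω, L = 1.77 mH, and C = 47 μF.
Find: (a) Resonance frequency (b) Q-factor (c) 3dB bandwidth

Step 1 — Resonance condition Im(Z)=0 gives ω₀ = 1/√(LC).
Step 2 — ω₀ = 1/√(0.00177·4.7e-05) = 3467 rad/s.
Step 3 — f₀ = ω₀/(2π) = 551.8 Hz.
Step 4 — Series Q: Q = ω₀L/R = 3467·0.00177/1340 = 0.00458.
Step 5 — 3dB bandwidth: Δω = ω₀/Q = 7.571e+05 rad/s; BW = Δω/(2π) = 1.205e+05 Hz.

(a) f₀ = 551.8 Hz  (b) Q = 0.00458  (c) BW = 1.205e+05 Hz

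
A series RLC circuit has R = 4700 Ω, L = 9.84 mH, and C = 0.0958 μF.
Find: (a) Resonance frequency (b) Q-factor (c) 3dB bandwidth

Step 1 — Resonance condition Im(Z)=0 gives ω₀ = 1/√(LC).
Step 2 — ω₀ = 1/√(0.00984·9.58e-08) = 3.257e+04 rad/s.
Step 3 — f₀ = ω₀/(2π) = 5184 Hz.
Step 4 — Series Q: Q = ω₀L/R = 3.257e+04·0.00984/4700 = 0.06819.
Step 5 — 3dB bandwidth: Δω = ω₀/Q = 4.776e+05 rad/s; BW = Δω/(2π) = 7.602e+04 Hz.

(a) f₀ = 5184 Hz  (b) Q = 0.06819  (c) BW = 7.602e+04 Hz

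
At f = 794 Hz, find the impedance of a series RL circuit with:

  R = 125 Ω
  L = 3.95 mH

Step 1 — Angular frequency: ω = 2π·f = 2π·794 = 4989 rad/s.
Step 2 — Component impedances:
  R: Z = R = 125 Ω
  L: Z = jωL = j·4989·0.00395 = 0 + j19.71 Ω
Step 3 — Series combination: Z_total = R + L = 125 + j19.71 Ω = 126.5∠9.0° Ω.

Z = 125 + j19.71 Ω = 126.5∠9.0° Ω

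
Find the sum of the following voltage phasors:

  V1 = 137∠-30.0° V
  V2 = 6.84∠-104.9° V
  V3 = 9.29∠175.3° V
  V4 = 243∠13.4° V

Step 1 — Convert each phasor to rectangular form:
  V1 = 137·(cos(-30.0°) + j·sin(-30.0°)) = 118.6 - j68.5 V
  V2 = 6.84·(cos(-104.9°) + j·sin(-104.9°)) = -1.759 - j6.61 V
  V3 = 9.29·(cos(175.3°) + j·sin(175.3°)) = -9.259 + j0.7612 V
  V4 = 243·(cos(13.4°) + j·sin(13.4°)) = 236.4 + j56.31 V
Step 2 — Sum components: V_total = 344 - j18.03 V.
Step 3 — Convert to polar: |V_total| = 344.5 V, ∠V_total = -3.0°.

V_total = 344.5∠-3.0° V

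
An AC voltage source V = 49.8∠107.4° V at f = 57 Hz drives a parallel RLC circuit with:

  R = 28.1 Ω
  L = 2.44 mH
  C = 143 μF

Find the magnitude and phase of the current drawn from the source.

Step 1 — Angular frequency: ω = 2π·f = 2π·57 = 358.1 rad/s.
Step 2 — Component impedances:
  R: Z = R = 28.1 Ω
  L: Z = jωL = j·358.1·0.00244 = 0 + j0.8739 Ω
  C: Z = 1/(jωC) = -j/(ω·C) = 0 - j19.53 Ω
Step 3 — Parallel combination: 1/Z_total = 1/R + 1/L + 1/C; Z_total = 0.02975 + j0.9138 Ω = 0.9143∠88.1° Ω.
Step 4 — Source phasor: V = 49.8∠107.4° V = -14.89 + j47.52 V.
Step 5 — Ohm's law: I = V / Z_total = (-14.89 + j47.52) / (0.02975 + j0.9138) = 51.42 + j17.97 A.
Step 6 — Convert to polar: |I| = 54.47 A, ∠I = 19.3°.

I = 54.47∠19.3° A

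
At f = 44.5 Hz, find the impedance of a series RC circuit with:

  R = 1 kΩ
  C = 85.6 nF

Step 1 — Angular frequency: ω = 2π·f = 2π·44.5 = 279.6 rad/s.
Step 2 — Component impedances:
  R: Z = R = 1000 Ω
  C: Z = 1/(jωC) = -j/(ω·C) = 0 - j4.178e+04 Ω
Step 3 — Series combination: Z_total = R + C = 1000 - j4.178e+04 Ω = 4.179e+04∠-88.6° Ω.

Z = 1000 - j4.178e+04 Ω = 4.179e+04∠-88.6° Ω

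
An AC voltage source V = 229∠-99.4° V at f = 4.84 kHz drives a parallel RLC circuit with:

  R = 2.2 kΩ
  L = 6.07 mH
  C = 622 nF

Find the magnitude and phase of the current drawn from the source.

Step 1 — Angular frequency: ω = 2π·f = 2π·4840 = 3.041e+04 rad/s.
Step 2 — Component impedances:
  R: Z = R = 2200 Ω
  L: Z = jωL = j·3.041e+04·0.00607 = 0 + j184.6 Ω
  C: Z = 1/(jωC) = -j/(ω·C) = 0 - j52.87 Ω
Step 3 — Parallel combination: 1/Z_total = 1/R + 1/L + 1/C; Z_total = 2.492 - j74 Ω = 74.04∠-88.1° Ω.
Step 4 — Source phasor: V = 229∠-99.4° V = -37.4 - j225.9 V.
Step 5 — Ohm's law: I = V / Z_total = (-37.4 - j225.9) / (2.492 - j74) = 3.033 - j0.6075 A.
Step 6 — Convert to polar: |I| = 3.093 A, ∠I = -11.3°.

I = 3.093∠-11.3° A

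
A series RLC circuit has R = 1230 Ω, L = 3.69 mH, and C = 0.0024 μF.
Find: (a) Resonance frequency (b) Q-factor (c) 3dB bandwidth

Step 1 — Resonance: ω₀ = 1/√(LC) = 1/√(0.00369·2.4e-09) = 3.36e+05 rad/s.
Step 2 — f₀ = ω₀/(2π) = 5.348e+04 Hz.
Step 3 — Series Q: Q = ω₀L/R = 3.36e+05·0.00369/1230 = 1.008.
Step 4 — Bandwidth: Δω = ω₀/Q = 3.333e+05 rad/s; BW = Δω/(2π) = 5.305e+04 Hz.

(a) f₀ = 5.348e+04 Hz  (b) Q = 1.008  (c) BW = 5.305e+04 Hz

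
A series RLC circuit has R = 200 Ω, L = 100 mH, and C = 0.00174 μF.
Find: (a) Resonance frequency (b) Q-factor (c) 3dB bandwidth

Step 1 — Resonance: ω₀ = 1/√(LC) = 1/√(0.1·1.74e-09) = 7.581e+04 rad/s.
Step 2 — f₀ = ω₀/(2π) = 1.207e+04 Hz.
Step 3 — Series Q: Q = ω₀L/R = 7.581e+04·0.1/200 = 37.9.
Step 4 — Bandwidth: Δω = ω₀/Q = 2000 rad/s; BW = Δω/(2π) = 318.3 Hz.

(a) f₀ = 1.207e+04 Hz  (b) Q = 37.9  (c) BW = 318.3 Hz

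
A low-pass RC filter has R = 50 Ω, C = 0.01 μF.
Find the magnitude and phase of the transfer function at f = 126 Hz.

Step 1 — Angular frequency: ω = 2π·126 = 791.7 rad/s.
Step 2 — Transfer function: H(jω) = 1/(1 + jωRC).
Step 3 — Denominator: 1 + jωRC = 1 + j·791.7·50·1e-08 = 1 + j0.0003958.
Step 4 — H = 1 - j0.0003958.
Step 5 — Magnitude: |H| = 1 (-0.0 dB); phase: φ = -0.0°.

|H| = 1 (-0.0 dB), φ = -0.0°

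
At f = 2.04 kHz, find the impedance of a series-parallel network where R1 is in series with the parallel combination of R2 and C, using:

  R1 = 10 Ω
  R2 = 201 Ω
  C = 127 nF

Step 1 — Angular frequency: ω = 2π·f = 2π·2040 = 1.282e+04 rad/s.
Step 2 — Component impedances:
  R1: Z = R = 10 Ω
  R2: Z = R = 201 Ω
  C: Z = 1/(jωC) = -j/(ω·C) = 0 - j614.3 Ω
Step 3 — Parallel branch: R2 || C = 1/(1/R2 + 1/C) = 181.6 - j59.41 Ω.
Step 4 — Series with R1: Z_total = R1 + (R2 || C) = 191.6 - j59.41 Ω = 200.6∠-17.2° Ω.

Z = 191.6 - j59.41 Ω = 200.6∠-17.2° Ω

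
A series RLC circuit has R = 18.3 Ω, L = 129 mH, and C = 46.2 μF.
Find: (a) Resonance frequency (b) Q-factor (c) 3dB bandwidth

Step 1 — Resonance: ω₀ = 1/√(LC) = 1/√(0.129·4.62e-05) = 409.6 rad/s.
Step 2 — f₀ = ω₀/(2π) = 65.19 Hz.
Step 3 — Series Q: Q = ω₀L/R = 409.6·0.129/18.3 = 2.888.
Step 4 — Bandwidth: Δω = ω₀/Q = 141.9 rad/s; BW = Δω/(2π) = 22.58 Hz.

(a) f₀ = 65.19 Hz  (b) Q = 2.888  (c) BW = 22.58 Hz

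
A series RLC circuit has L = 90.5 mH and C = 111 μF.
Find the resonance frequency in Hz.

Step 1 — Resonance condition Im(Z)=0 gives ω₀ = 1/√(LC).
Step 2 — ω₀ = 1/√(0.0905·0.000111) = 315.5 rad/s.
Step 3 — f₀ = ω₀/(2π) = 50.22 Hz.

f₀ = 50.22 Hz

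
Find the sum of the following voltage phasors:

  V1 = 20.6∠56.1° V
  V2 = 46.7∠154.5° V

Step 1 — Convert each phasor to rectangular form:
  V1 = 20.6·(cos(56.1°) + j·sin(56.1°)) = 11.49 + j17.1 V
  V2 = 46.7·(cos(154.5°) + j·sin(154.5°)) = -42.15 + j20.1 V
Step 2 — Sum components: V_total = -30.66 + j37.2 V.
Step 3 — Convert to polar: |V_total| = 48.21 V, ∠V_total = 129.5°.

V_total = 48.21∠129.5° V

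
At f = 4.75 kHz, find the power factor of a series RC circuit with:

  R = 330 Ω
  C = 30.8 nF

Step 1 — Angular frequency: ω = 2π·f = 2π·4750 = 2.985e+04 rad/s.
Step 2 — Component impedances:
  R: Z = R = 330 Ω
  C: Z = 1/(jωC) = -j/(ω·C) = 0 - j1088 Ω
Step 3 — Series combination: Z_total = R + C = 330 - j1088 Ω = 1137∠-73.1° Ω.
Step 4 — Power factor: PF = cos(φ) = Re(Z)/|Z| = 330/1136.8 = 0.2903.
Step 5 — Type: Im(Z) = -1088 ⇒ leading (phase φ = -73.1°).

PF = 0.2903 (leading, φ = -73.1°)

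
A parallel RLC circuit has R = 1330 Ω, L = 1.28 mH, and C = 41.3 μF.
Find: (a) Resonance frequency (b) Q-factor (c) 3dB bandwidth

Step 1 — Resonance: ω₀ = 1/√(LC) = 1/√(0.00128·4.13e-05) = 4349 rad/s.
Step 2 — f₀ = ω₀/(2π) = 692.2 Hz.
Step 3 — Parallel Q: Q = R/(ω₀L) = 1330/(4349·0.00128) = 238.9.
Step 4 — Bandwidth: Δω = ω₀/Q = 18.21 rad/s; BW = Δω/(2π) = 2.897 Hz.

(a) f₀ = 692.2 Hz  (b) Q = 238.9  (c) BW = 2.897 Hz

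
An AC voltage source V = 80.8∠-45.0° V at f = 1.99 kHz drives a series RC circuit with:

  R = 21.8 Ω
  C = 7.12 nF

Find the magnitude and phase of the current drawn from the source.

Step 1 — Angular frequency: ω = 2π·f = 2π·1990 = 1.25e+04 rad/s.
Step 2 — Component impedances:
  R: Z = R = 21.8 Ω
  C: Z = 1/(jωC) = -j/(ω·C) = 0 - j1.123e+04 Ω
Step 3 — Series combination: Z_total = R + C = 21.8 - j1.123e+04 Ω = 1.123e+04∠-89.9° Ω.
Step 4 — Source phasor: V = 80.8∠-45.0° V = 57.13 - j57.13 V.
Step 5 — Ohm's law: I = V / Z_total = (57.13 - j57.13) / (21.8 - j1.123e+04) = 0.005096 + j0.005076 A.
Step 6 — Convert to polar: |I| = 0.007193 A, ∠I = 44.9°.

I = 0.007193∠44.9° A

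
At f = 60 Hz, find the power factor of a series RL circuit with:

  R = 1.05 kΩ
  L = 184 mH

Step 1 — Angular frequency: ω = 2π·f = 2π·60 = 377 rad/s.
Step 2 — Component impedances:
  R: Z = R = 1050 Ω
  L: Z = jωL = j·377·0.184 = 0 + j69.37 Ω
Step 3 — Series combination: Z_total = R + L = 1050 + j69.37 Ω = 1052∠3.8° Ω.
Step 4 — Power factor: PF = cos(φ) = Re(Z)/|Z| = 1050/1052.3 = 0.9978.
Step 5 — Type: Im(Z) = 69.37 ⇒ lagging (phase φ = 3.8°).

PF = 0.9978 (lagging, φ = 3.8°)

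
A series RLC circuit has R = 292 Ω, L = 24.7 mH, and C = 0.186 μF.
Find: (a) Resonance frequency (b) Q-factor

Step 1 — Resonance condition Im(Z)=0 gives ω₀ = 1/√(LC).
Step 2 — ω₀ = 1/√(0.0247·1.86e-07) = 1.475e+04 rad/s.
Step 3 — f₀ = ω₀/(2π) = 2348 Hz.
Step 4 — Series Q: Q = ω₀L/R = 1.475e+04·0.0247/292 = 1.248.

(a) f₀ = 2348 Hz  (b) Q = 1.248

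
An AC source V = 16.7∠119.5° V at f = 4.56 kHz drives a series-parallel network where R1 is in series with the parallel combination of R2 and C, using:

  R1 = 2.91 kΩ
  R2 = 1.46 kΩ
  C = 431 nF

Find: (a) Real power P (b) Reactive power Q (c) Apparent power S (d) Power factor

Step 1 — Angular frequency: ω = 2π·f = 2π·4560 = 2.865e+04 rad/s.
Step 2 — Component impedances:
  R1: Z = R = 2910 Ω
  R2: Z = R = 1460 Ω
  C: Z = 1/(jωC) = -j/(ω·C) = 0 - j80.98 Ω
Step 3 — Parallel branch: R2 || C = 1/(1/R2 + 1/C) = 4.478 - j80.73 Ω.
Step 4 — Series with R1: Z_total = R1 + (R2 || C) = 2914 - j80.73 Ω = 2916∠-1.6° Ω.
Step 5 — Source phasor: V = 16.7∠119.5° V = -8.223 + j14.53 V.
Step 6 — Current: I = V / Z = -0.002957 + j0.004905 A = 0.005728∠121.1° A.
Step 7 — Complex power: S = V·I* = 0.09562 - j0.002649 VA.
Step 8 — Real power: P = Re(S) = 0.09562 W.
Step 9 — Reactive power: Q = Im(S) = -0.002649 VAR.
Step 10 — Apparent power: |S| = 0.09565 VA.
Step 11 — Power factor: PF = P/|S| = 0.9996 (leading).

(a) P = 0.09562 W  (b) Q = -0.002649 VAR  (c) S = 0.09565 VA  (d) PF = 0.9996 (leading)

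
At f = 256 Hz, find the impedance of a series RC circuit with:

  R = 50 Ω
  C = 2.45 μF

Step 1 — Angular frequency: ω = 2π·f = 2π·256 = 1608 rad/s.
Step 2 — Component impedances:
  R: Z = R = 50 Ω
  C: Z = 1/(jωC) = -j/(ω·C) = 0 - j253.8 Ω
Step 3 — Series combination: Z_total = R + C = 50 - j253.8 Ω = 258.6∠-78.9° Ω.

Z = 50 - j253.8 Ω = 258.6∠-78.9° Ω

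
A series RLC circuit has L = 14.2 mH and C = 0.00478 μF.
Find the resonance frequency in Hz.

Step 1 — Resonance condition Im(Z)=0 gives ω₀ = 1/√(LC).
Step 2 — ω₀ = 1/√(0.0142·4.78e-09) = 1.214e+05 rad/s.
Step 3 — f₀ = ω₀/(2π) = 1.932e+04 Hz.

f₀ = 1.932e+04 Hz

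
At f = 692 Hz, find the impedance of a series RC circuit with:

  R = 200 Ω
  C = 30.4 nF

Step 1 — Angular frequency: ω = 2π·f = 2π·692 = 4348 rad/s.
Step 2 — Component impedances:
  R: Z = R = 200 Ω
  C: Z = 1/(jωC) = -j/(ω·C) = 0 - j7566 Ω
Step 3 — Series combination: Z_total = R + C = 200 - j7566 Ω = 7568∠-88.5° Ω.

Z = 200 - j7566 Ω = 7568∠-88.5° Ω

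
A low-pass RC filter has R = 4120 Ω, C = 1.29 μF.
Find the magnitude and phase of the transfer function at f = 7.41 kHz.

Step 1 — Angular frequency: ω = 2π·7410 = 4.656e+04 rad/s.
Step 2 — Transfer function: H(jω) = 1/(1 + jωRC).
Step 3 — Denominator: 1 + jωRC = 1 + j·4.656e+04·4120·1.29e-06 = 1 + j247.4.
Step 4 — H = 1.633e-05 - j0.004041.
Step 5 — Magnitude: |H| = 0.004041 (-47.9 dB); phase: φ = -89.8°.

|H| = 0.004041 (-47.9 dB), φ = -89.8°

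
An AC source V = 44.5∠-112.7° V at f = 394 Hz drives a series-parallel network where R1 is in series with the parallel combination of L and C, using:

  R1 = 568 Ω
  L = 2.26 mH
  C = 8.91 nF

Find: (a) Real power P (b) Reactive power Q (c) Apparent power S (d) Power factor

Step 1 — Angular frequency: ω = 2π·f = 2π·394 = 2476 rad/s.
Step 2 — Component impedances:
  R1: Z = R = 568 Ω
  L: Z = jωL = j·2476·0.00226 = 0 + j5.595 Ω
  C: Z = 1/(jωC) = -j/(ω·C) = 0 - j4.534e+04 Ω
Step 3 — Parallel branch: L || C = 1/(1/L + 1/C) = 0 + j5.595 Ω.
Step 4 — Series with R1: Z_total = R1 + (L || C) = 568 + j5.595 Ω = 568∠0.6° Ω.
Step 5 — Source phasor: V = 44.5∠-112.7° V = -17.17 - j41.05 V.
Step 6 — Current: I = V / Z = -0.03094 - j0.07197 A = 0.07834∠-113.3° A.
Step 7 — Complex power: S = V·I* = 3.486 + j0.03434 VA.
Step 8 — Real power: P = Re(S) = 3.486 W.
Step 9 — Reactive power: Q = Im(S) = 0.03434 VAR.
Step 10 — Apparent power: |S| = 3.486 VA.
Step 11 — Power factor: PF = P/|S| = 1 (lagging).

(a) P = 3.486 W  (b) Q = 0.03434 VAR  (c) S = 3.486 VA  (d) PF = 1 (lagging)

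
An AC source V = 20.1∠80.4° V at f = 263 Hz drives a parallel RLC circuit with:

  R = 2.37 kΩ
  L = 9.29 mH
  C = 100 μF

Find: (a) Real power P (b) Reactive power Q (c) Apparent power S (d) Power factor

Step 1 — Angular frequency: ω = 2π·f = 2π·263 = 1652 rad/s.
Step 2 — Component impedances:
  R: Z = R = 2370 Ω
  L: Z = jωL = j·1652·0.00929 = 0 + j15.35 Ω
  C: Z = 1/(jωC) = -j/(ω·C) = 0 - j6.052 Ω
Step 3 — Parallel combination: 1/Z_total = 1/R + 1/L + 1/C; Z_total = 0.0421 - j9.989 Ω = 9.989∠-89.8° Ω.
Step 4 — Source phasor: V = 20.1∠80.4° V = 3.352 + j19.82 V.
Step 5 — Current: I = V / Z = -1.983 + j0.3439 A = 2.012∠170.2° A.
Step 6 — Complex power: S = V·I* = 0.1705 - j40.44 VA.
Step 7 — Real power: P = Re(S) = 0.1705 W.
Step 8 — Reactive power: Q = Im(S) = -40.44 VAR.
Step 9 — Apparent power: |S| = 40.44 VA.
Step 10 — Power factor: PF = P/|S| = 0.004215 (leading).

(a) P = 0.1705 W  (b) Q = -40.44 VAR  (c) S = 40.44 VA  (d) PF = 0.004215 (leading)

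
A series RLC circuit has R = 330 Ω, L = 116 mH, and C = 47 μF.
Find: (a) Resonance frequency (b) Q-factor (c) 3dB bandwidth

Step 1 — Resonance condition Im(Z)=0 gives ω₀ = 1/√(LC).
Step 2 — ω₀ = 1/√(0.116·4.7e-05) = 428.3 rad/s.
Step 3 — f₀ = ω₀/(2π) = 68.16 Hz.
Step 4 — Series Q: Q = ω₀L/R = 428.3·0.116/330 = 0.1505.
Step 5 — 3dB bandwidth: Δω = ω₀/Q = 2845 rad/s; BW = Δω/(2π) = 452.8 Hz.

(a) f₀ = 68.16 Hz  (b) Q = 0.1505  (c) BW = 452.8 Hz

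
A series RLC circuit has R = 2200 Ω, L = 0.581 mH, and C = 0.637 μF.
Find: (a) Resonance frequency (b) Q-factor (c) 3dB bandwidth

Step 1 — Resonance: ω₀ = 1/√(LC) = 1/√(0.000581·6.37e-07) = 5.198e+04 rad/s.
Step 2 — f₀ = ω₀/(2π) = 8273 Hz.
Step 3 — Series Q: Q = ω₀L/R = 5.198e+04·0.000581/2200 = 0.01373.
Step 4 — Bandwidth: Δω = ω₀/Q = 3.787e+06 rad/s; BW = Δω/(2π) = 6.027e+05 Hz.

(a) f₀ = 8273 Hz  (b) Q = 0.01373  (c) BW = 6.027e+05 Hz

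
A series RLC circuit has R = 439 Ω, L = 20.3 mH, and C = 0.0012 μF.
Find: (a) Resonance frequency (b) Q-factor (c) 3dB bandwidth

Step 1 — Resonance: ω₀ = 1/√(LC) = 1/√(0.0203·1.2e-09) = 2.026e+05 rad/s.
Step 2 — f₀ = ω₀/(2π) = 3.225e+04 Hz.
Step 3 — Series Q: Q = ω₀L/R = 2.026e+05·0.0203/439 = 9.369.
Step 4 — Bandwidth: Δω = ω₀/Q = 2.163e+04 rad/s; BW = Δω/(2π) = 3442 Hz.

(a) f₀ = 3.225e+04 Hz  (b) Q = 9.369  (c) BW = 3442 Hz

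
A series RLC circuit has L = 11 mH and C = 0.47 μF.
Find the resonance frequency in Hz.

Step 1 — Resonance condition Im(Z)=0 gives ω₀ = 1/√(LC).
Step 2 — ω₀ = 1/√(0.011·4.7e-07) = 1.391e+04 rad/s.
Step 3 — f₀ = ω₀/(2π) = 2213 Hz.

f₀ = 2213 Hz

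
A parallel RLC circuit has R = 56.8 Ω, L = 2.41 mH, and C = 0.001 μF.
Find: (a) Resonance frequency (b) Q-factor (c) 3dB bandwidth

Step 1 — Resonance: ω₀ = 1/√(LC) = 1/√(0.00241·1e-09) = 6.442e+05 rad/s.
Step 2 — f₀ = ω₀/(2π) = 1.025e+05 Hz.
Step 3 — Parallel Q: Q = R/(ω₀L) = 56.8/(6.442e+05·0.00241) = 0.03659.
Step 4 — Bandwidth: Δω = ω₀/Q = 1.761e+07 rad/s; BW = Δω/(2π) = 2.802e+06 Hz.

(a) f₀ = 1.025e+05 Hz  (b) Q = 0.03659  (c) BW = 2.802e+06 Hz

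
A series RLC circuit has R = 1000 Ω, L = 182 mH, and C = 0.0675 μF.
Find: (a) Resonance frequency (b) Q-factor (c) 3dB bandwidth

Step 1 — Resonance condition Im(Z)=0 gives ω₀ = 1/√(LC).
Step 2 — ω₀ = 1/√(0.182·6.75e-08) = 9022 rad/s.
Step 3 — f₀ = ω₀/(2π) = 1436 Hz.
Step 4 — Series Q: Q = ω₀L/R = 9022·0.182/1000 = 1.642.
Step 5 — 3dB bandwidth: Δω = ω₀/Q = 5495 rad/s; BW = Δω/(2π) = 874.5 Hz.

(a) f₀ = 1436 Hz  (b) Q = 1.642  (c) BW = 874.5 Hz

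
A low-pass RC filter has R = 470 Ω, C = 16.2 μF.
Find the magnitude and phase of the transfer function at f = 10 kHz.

Step 1 — Angular frequency: ω = 2π·1e+04 = 6.283e+04 rad/s.
Step 2 — Transfer function: H(jω) = 1/(1 + jωRC).
Step 3 — Denominator: 1 + jωRC = 1 + j·6.283e+04·470·1.62e-05 = 1 + j478.4.
Step 4 — H = 4.369e-06 - j0.00209.
Step 5 — Magnitude: |H| = 0.00209 (-53.6 dB); phase: φ = -89.9°.

|H| = 0.00209 (-53.6 dB), φ = -89.9°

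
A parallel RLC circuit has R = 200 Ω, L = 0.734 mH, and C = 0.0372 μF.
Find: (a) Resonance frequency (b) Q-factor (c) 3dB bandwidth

Step 1 — Resonance: ω₀ = 1/√(LC) = 1/√(0.000734·3.72e-08) = 1.914e+05 rad/s.
Step 2 — f₀ = ω₀/(2π) = 3.046e+04 Hz.
Step 3 — Parallel Q: Q = R/(ω₀L) = 200/(1.914e+05·0.000734) = 1.424.
Step 4 — Bandwidth: Δω = ω₀/Q = 1.344e+05 rad/s; BW = Δω/(2π) = 2.139e+04 Hz.

(a) f₀ = 3.046e+04 Hz  (b) Q = 1.424  (c) BW = 2.139e+04 Hz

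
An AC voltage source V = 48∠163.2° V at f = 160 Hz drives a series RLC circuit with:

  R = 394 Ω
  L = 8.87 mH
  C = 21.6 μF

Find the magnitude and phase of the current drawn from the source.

Step 1 — Angular frequency: ω = 2π·f = 2π·160 = 1005 rad/s.
Step 2 — Component impedances:
  R: Z = R = 394 Ω
  L: Z = jωL = j·1005·0.00887 = 0 + j8.917 Ω
  C: Z = 1/(jωC) = -j/(ω·C) = 0 - j46.05 Ω
Step 3 — Series combination: Z_total = R + L + C = 394 - j37.13 Ω = 395.7∠-5.4° Ω.
Step 4 — Source phasor: V = 48∠163.2° V = -45.95 + j13.87 V.
Step 5 — Ohm's law: I = V / Z_total = (-45.95 + j13.87) / (394 - j37.13) = -0.1189 + j0.02401 A.
Step 6 — Convert to polar: |I| = 0.1213 A, ∠I = 168.6°.

I = 0.1213∠168.6° A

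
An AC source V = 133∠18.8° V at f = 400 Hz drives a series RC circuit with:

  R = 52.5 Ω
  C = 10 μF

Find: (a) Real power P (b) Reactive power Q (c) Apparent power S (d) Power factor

Step 1 — Angular frequency: ω = 2π·f = 2π·400 = 2513 rad/s.
Step 2 — Component impedances:
  R: Z = R = 52.5 Ω
  C: Z = 1/(jωC) = -j/(ω·C) = 0 - j39.79 Ω
Step 3 — Series combination: Z_total = R + C = 52.5 - j39.79 Ω = 65.87∠-37.2° Ω.
Step 4 — Source phasor: V = 133∠18.8° V = 125.9 + j42.86 V.
Step 5 — Current: I = V / Z = 1.13 + j1.673 A = 2.019∠56.0° A.
Step 6 — Complex power: S = V·I* = 214 - j162.2 VA.
Step 7 — Real power: P = Re(S) = 214 W.
Step 8 — Reactive power: Q = Im(S) = -162.2 VAR.
Step 9 — Apparent power: |S| = 268.5 VA.
Step 10 — Power factor: PF = P/|S| = 0.797 (leading).

(a) P = 214 W  (b) Q = -162.2 VAR  (c) S = 268.5 VA  (d) PF = 0.797 (leading)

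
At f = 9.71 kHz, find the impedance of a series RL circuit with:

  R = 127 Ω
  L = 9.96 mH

Step 1 — Angular frequency: ω = 2π·f = 2π·9710 = 6.101e+04 rad/s.
Step 2 — Component impedances:
  R: Z = R = 127 Ω
  L: Z = jωL = j·6.101e+04·0.00996 = 0 + j607.7 Ω
Step 3 — Series combination: Z_total = R + L = 127 + j607.7 Ω = 620.8∠78.2° Ω.

Z = 127 + j607.7 Ω = 620.8∠78.2° Ω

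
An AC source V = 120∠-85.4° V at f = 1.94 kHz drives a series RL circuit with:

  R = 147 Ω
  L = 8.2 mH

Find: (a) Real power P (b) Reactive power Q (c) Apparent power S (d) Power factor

Step 1 — Angular frequency: ω = 2π·f = 2π·1940 = 1.219e+04 rad/s.
Step 2 — Component impedances:
  R: Z = R = 147 Ω
  L: Z = jωL = j·1.219e+04·0.0082 = 0 + j99.95 Ω
Step 3 — Series combination: Z_total = R + L = 147 + j99.95 Ω = 177.8∠34.2° Ω.
Step 4 — Source phasor: V = 120∠-85.4° V = 9.624 - j119.6 V.
Step 5 — Current: I = V / Z = -0.3336 - j0.5869 A = 0.6751∠-119.6° A.
Step 6 — Complex power: S = V·I* = 66.99 + j45.55 VA.
Step 7 — Real power: P = Re(S) = 66.99 W.
Step 8 — Reactive power: Q = Im(S) = 45.55 VAR.
Step 9 — Apparent power: |S| = 81.01 VA.
Step 10 — Power factor: PF = P/|S| = 0.8269 (lagging).

(a) P = 66.99 W  (b) Q = 45.55 VAR  (c) S = 81.01 VA  (d) PF = 0.8269 (lagging)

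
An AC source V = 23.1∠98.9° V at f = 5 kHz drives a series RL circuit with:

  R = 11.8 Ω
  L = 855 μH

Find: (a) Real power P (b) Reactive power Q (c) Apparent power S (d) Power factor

Step 1 — Angular frequency: ω = 2π·f = 2π·5000 = 3.142e+04 rad/s.
Step 2 — Component impedances:
  R: Z = R = 11.8 Ω
  L: Z = jωL = j·3.142e+04·0.000855 = 0 + j26.86 Ω
Step 3 — Series combination: Z_total = R + L = 11.8 + j26.86 Ω = 29.34∠66.3° Ω.
Step 4 — Source phasor: V = 23.1∠98.9° V = -3.574 + j22.82 V.
Step 5 — Current: I = V / Z = 0.6632 + j0.4244 A = 0.7874∠32.6° A.
Step 6 — Complex power: S = V·I* = 7.315 + j16.65 VA.
Step 7 — Real power: P = Re(S) = 7.315 W.
Step 8 — Reactive power: Q = Im(S) = 16.65 VAR.
Step 9 — Apparent power: |S| = 18.19 VA.
Step 10 — Power factor: PF = P/|S| = 0.4022 (lagging).

(a) P = 7.315 W  (b) Q = 16.65 VAR  (c) S = 18.19 VA  (d) PF = 0.4022 (lagging)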